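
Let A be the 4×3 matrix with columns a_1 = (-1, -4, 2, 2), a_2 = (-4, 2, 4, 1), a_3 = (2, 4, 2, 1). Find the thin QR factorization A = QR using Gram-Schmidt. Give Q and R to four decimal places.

Q = [[-0.2000, -0.6305, 0.7104], [-0.8000, 0.4964, 0.2792], [0.4000, 0.5903, 0.4565], [0.4000, 0.0872, 0.4571]], R = [[5.0000, 1.2000, -2.4000], [0.0000, 5.9632, 1.9922], [0.0000, 0.0000, 3.9078]]

e_1 = a_1/‖a_1‖ = (-1, -4, 2, 2)/5.0000 = (-0.2000, -0.8000, 0.4000, 0.4000).
r_{12} = e_1·a_2 = 1.2000.
u_2 = a_2 − 1.2000·e_1 = (-3.7600, 2.9600, 3.5200, 0.5200).
‖u_2‖ = 5.9632, so e_2 = (-0.6305, 0.4964, 0.5903, 0.0872).
r_{13} = e_1·a_3 = -2.4000; r_{23} = e_2·a_3 = 1.9922.
u_3 = a_3 + 2.4000·e_1 − 1.9922·e_2 = (2.7762, 1.0911, 1.7840, 1.7863).
‖u_3‖ = 3.9078, so e_3 = (0.7104, 0.2792, 0.4565, 0.4571).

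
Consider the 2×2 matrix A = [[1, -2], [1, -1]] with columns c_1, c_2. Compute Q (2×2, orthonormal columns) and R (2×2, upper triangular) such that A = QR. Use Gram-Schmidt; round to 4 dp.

Q = [[0.7071, -0.7071], [0.7071, 0.7071]], R = [[1.4142, -2.1213], [0.0000, 0.7071]]

e_1 = c_1/‖c_1‖ = (1, 1)/1.4142 = (0.7071, 0.7071).
r_{12} = e_1·c_2 = -2.1213.
u_2 = c_2 + 2.1213·e_1 = (-0.5000, 0.5000).
‖u_2‖ = 0.7071, so e_2 = (-0.7071, 0.7071).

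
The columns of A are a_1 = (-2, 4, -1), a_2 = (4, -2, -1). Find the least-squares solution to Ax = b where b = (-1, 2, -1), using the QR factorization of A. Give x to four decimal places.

e_1 = a_1/‖a_1‖ = (-2, 4, -1)/4.5826 = (-0.4364, 0.8729, -0.2182).
r_{12} = e_1·a_2 = -3.2733.
u_2 = a_2 + 3.2733·e_1 = (2.5714, 0.8571, -1.7143).
‖u_2‖ = 3.2071, so e_2 = (0.8018, 0.2673, -0.5345).
Qᵀb = (2.4004, 0.2673).
Back-substitute: x_2 = 0.2673/3.2071 = 0.0833.
x_1 = (2.4004 + 3.2733·0.0833)/4.5826 = 0.5833.

x = (0.5833, 0.0833)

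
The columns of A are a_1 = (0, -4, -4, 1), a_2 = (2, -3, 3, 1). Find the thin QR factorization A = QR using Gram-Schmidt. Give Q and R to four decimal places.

Q = [[0.0000, 0.4173], [-0.6963, -0.6007], [-0.6963, 0.6512], [0.1741, 0.2023]], R = [[5.7446, 0.1741], [0.0000, 4.7927]]

e_1 = a_1/‖a_1‖ = (0, -4, -4, 1)/5.7446 = (0.0000, -0.6963, -0.6963, 0.1741).
r_{12} = e_1·a_2 = 0.1741.
u_2 = a_2 − 0.1741·e_1 = (2.0000, -2.8788, 3.1212, 0.9697).
‖u_2‖ = 4.7927, so e_2 = (0.4173, -0.6007, 0.6512, 0.2023).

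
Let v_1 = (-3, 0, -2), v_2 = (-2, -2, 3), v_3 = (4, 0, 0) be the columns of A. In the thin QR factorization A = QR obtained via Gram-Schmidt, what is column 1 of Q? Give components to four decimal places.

v_1 = (-3, 0, -2); ‖v_1‖ = 3.6056, so e_1 = (-0.8321, 0.0000, -0.5547).

e_1 = (-0.8321, 0.0000, -0.5547)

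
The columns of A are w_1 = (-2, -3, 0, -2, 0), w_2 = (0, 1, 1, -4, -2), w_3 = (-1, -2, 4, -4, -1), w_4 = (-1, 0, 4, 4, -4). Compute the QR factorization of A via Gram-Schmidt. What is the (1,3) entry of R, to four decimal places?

r_{13} = 3.8806

w_1 = (-2, -3, 0, -2, 0); ‖w_1‖ = 4.1231, so e_1 = (-0.4851, -0.7276, 0.0000, -0.4851, 0.0000).
r_{13} = e_1·w_3 = 3.8806.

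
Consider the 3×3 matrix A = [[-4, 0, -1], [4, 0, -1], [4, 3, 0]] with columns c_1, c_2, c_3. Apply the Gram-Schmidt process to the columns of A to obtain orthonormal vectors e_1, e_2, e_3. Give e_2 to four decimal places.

e_2 = (0.4082, -0.4082, 0.8165)

e_1 = c_1/‖c_1‖ = (-4, 4, 4)/6.9282 = (-0.5774, 0.5774, 0.5774).
r_{12} = e_1·c_2 = 1.7321.
u_2 = c_2 − 1.7321·e_1 = (1.0000, -1.0000, 2.0000).
‖u_2‖ = 2.4495, so e_2 = (0.4082, -0.4082, 0.8165).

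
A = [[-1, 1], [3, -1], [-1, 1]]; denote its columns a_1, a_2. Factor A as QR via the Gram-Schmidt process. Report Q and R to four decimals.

Q = [[-0.3015, 0.6396], [0.9045, 0.4264], [-0.3015, 0.6396]], R = [[3.3166, -1.5076], [0.0000, 0.8528]]

q_1 = a_1/‖a_1‖ = (-1, 3, -1)/3.3166 = (-0.3015, 0.9045, -0.3015).
r_{12} = q_1·a_2 = -1.5076.
u_2 = a_2 + 1.5076·q_1 = (0.5455, 0.3636, 0.5455).
‖u_2‖ = 0.8528, so q_2 = (0.6396, 0.4264, 0.6396).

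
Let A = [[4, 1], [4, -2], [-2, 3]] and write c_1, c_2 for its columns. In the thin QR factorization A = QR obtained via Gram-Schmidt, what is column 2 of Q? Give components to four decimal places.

c_1 = (4, 4, -2); ‖c_1‖ = 6.0000, so q_1 = (0.6667, 0.6667, -0.3333).
q_1·c_2 = 0.6667·1 + 0.6667·(-2) + (-0.3333)·3 = -1.6667.
u_2 = c_2 + 1.6667·q_1 = (2.1111, -0.8889, 2.4444).
‖u_2‖ = 3.3500, so q_2 = (0.6302, -0.2653, 0.7297).

q_2 = (0.6302, -0.2653, 0.7297)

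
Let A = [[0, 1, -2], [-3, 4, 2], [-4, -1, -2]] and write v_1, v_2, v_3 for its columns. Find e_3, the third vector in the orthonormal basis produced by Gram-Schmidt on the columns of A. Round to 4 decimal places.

v_1 = (0, -3, -4); ‖v_1‖ = 5.0000, so e_1 = (0.0000, -0.6000, -0.8000).
e_1·v_2 = 0.0000·1 + (-0.6000)·4 + (-0.8000)·(-1) = -1.6000.
u_2 = v_2 + 1.6000·e_1 = (1.0000, 3.0400, -2.2800).
‖u_2‖ = 3.9294, so e_2 = (0.2545, 0.7737, -0.5802).
e_1·v_3 = 0.0000·(-2) + (-0.6000)·2 + (-0.8000)·(-2) = 0.4000; e_2·v_3 = 0.2545·(-2) + 0.7737·2 + (-0.5802)·(-2) = 2.1988.
u_3 = v_3 − 0.4000·e_1 − 2.1988·e_2 = (-2.5596, 0.5389, -0.4041).
‖u_3‖ = 2.6467, so e_3 = (-0.9671, 0.2036, -0.1527).

e_3 = (-0.9671, 0.2036, -0.1527)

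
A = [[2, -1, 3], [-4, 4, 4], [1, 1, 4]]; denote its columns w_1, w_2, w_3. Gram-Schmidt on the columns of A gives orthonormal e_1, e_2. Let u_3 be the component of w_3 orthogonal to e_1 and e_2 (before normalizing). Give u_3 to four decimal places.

u_3 = (1.7978, 0.6742, -0.8989)

e_1 = w_1/‖w_1‖ = (2, -4, 1)/4.5826 = (0.4364, -0.8729, 0.2182).
r_{12} = e_1·w_2 = -3.7097.
u_2 = w_2 + 3.7097·e_1 = (0.6190, 0.7619, 1.8095).
‖u_2‖ = 2.0587, so e_2 = (0.3007, 0.3701, 0.8790).
r_{13} = e_1·w_3 = -1.3093; r_{23} = e_2·w_3 = 5.8984.
u_3 = w_3 + 1.3093·e_1 − 5.8984·e_2 = (1.7978, 0.6742, -0.8989).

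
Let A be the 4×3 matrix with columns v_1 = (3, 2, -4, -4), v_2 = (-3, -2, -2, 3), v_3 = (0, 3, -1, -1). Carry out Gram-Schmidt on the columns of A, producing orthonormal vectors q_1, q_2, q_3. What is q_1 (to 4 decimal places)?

v_1 = (3, 2, -4, -4); ‖v_1‖ = 6.7082, so q_1 = (0.4472, 0.2981, -0.5963, -0.5963).

q_1 = (0.4472, 0.2981, -0.5963, -0.5963)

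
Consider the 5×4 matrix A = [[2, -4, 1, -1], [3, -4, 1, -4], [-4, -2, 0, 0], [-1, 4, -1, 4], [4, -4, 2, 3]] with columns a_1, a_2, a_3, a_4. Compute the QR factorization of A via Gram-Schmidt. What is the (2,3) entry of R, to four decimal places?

r_{23} = -1.5172

e_1 = a_1/‖a_1‖ = (2, 3, -4, -1, 4)/6.7823 = (0.2949, 0.4423, -0.5898, -0.1474, 0.5898).
r_{12} = e_1·a_2 = -4.7181.
u_2 = a_2 + 4.7181·e_1 = (-2.6087, -1.9130, -4.7826, 3.3043, -1.2174).
‖u_2‖ = 6.7631, so e_2 = (-0.3857, -0.2829, -0.7072, 0.4886, -0.1800).
r_{23} = e_2·a_3 = -1.5172.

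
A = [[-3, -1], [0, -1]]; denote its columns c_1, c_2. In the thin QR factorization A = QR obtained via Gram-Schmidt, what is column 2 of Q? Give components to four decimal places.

c_1 = (-3, 0); ‖c_1‖ = 3.0000, so q_1 = (-1.0000, 0.0000).
q_1·c_2 = (-1.0000)·(-1) + 0.0000·(-1) = 1.0000.
u_2 = c_2 − 1.0000·q_1 = (0.0000, -1.0000).
‖u_2‖ = 1.0000, so q_2 = (0.0000, -1.0000).

q_2 = (0.0000, -1.0000)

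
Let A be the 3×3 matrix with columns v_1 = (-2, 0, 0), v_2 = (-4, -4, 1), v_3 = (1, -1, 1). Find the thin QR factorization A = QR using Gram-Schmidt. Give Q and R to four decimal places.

Q = [[-1.0000, 0.0000, 0.0000], [0.0000, -0.9701, 0.2425], [0.0000, 0.2425, 0.9701]], R = [[2.0000, 4.0000, -1.0000], [0.0000, 4.1231, 1.2127], [0.0000, 0.0000, 0.7276]]

v_1 = (-2, 0, 0); ‖v_1‖ = 2.0000, so q_1 = (-1.0000, 0.0000, 0.0000).
q_1·v_2 = (-1.0000)·(-4) + 0.0000·(-4) + 0.0000·1 = 4.0000.
u_2 = v_2 − 4.0000·q_1 = (0.0000, -4.0000, 1.0000).
‖u_2‖ = 4.1231, so q_2 = (0.0000, -0.9701, 0.2425).
q_1·v_3 = (-1.0000)·1 + 0.0000·(-1) + 0.0000·1 = -1.0000; q_2·v_3 = 0.0000·1 + (-0.9701)·(-1) + 0.2425·1 = 1.2127.
u_3 = v_3 + 1.0000·q_1 − 1.2127·q_2 = (0.0000, 0.1765, 0.7059).
‖u_3‖ = 0.7276, so q_3 = (0.0000, 0.2425, 0.9701).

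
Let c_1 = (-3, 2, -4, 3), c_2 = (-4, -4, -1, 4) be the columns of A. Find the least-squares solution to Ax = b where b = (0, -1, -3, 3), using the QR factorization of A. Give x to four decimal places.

c_1 = (-3, 2, -4, 3); ‖c_1‖ = 6.1644, so q_1 = (-0.4867, 0.3244, -0.6489, 0.4867).
q_1·c_2 = (-0.4867)·(-4) + 0.3244·(-4) + (-0.6489)·(-1) + 0.4867·4 = 3.2444.
u_2 = c_2 − 3.2444·q_1 = (-2.4211, -5.0526, 1.1053, 2.4211).
‖u_2‖ = 6.2027, so q_2 = (-0.3903, -0.8146, 0.1782, 0.3903).
Qᵀb = (3.0822, 1.4510).
Back-substitute: x_2 = 1.4510/6.2027 = 0.2339.
x_1 = (3.0822 − 3.2444·0.2339)/6.1644 = 0.3769.

x = (0.3769, 0.2339)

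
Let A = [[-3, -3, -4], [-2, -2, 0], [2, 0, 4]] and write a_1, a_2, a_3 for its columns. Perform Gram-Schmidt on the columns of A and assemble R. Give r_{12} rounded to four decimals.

a_1 = (-3, -2, 2); ‖a_1‖ = 4.1231, so e_1 = (-0.7276, -0.4851, 0.4851).
r_{12} = e_1·a_2 = 3.1530.

r_{12} = 3.1530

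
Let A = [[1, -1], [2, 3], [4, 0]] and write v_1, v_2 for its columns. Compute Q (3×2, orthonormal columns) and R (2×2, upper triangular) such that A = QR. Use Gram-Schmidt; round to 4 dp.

v_1 = (1, 2, 4); ‖v_1‖ = 4.5826, so e_1 = (0.2182, 0.4364, 0.8729).
e_1·v_2 = 0.2182·(-1) + 0.4364·3 + 0.8729·0 = 1.0911.
u_2 = v_2 − 1.0911·e_1 = (-1.2381, 2.5238, -0.9524).
‖u_2‖ = 2.9681, so e_2 = (-0.4171, 0.8503, -0.3209).

Q = [[0.2182, -0.4171], [0.4364, 0.8503], [0.8729, -0.3209]], R = [[4.5826, 1.0911], [0.0000, 2.9681]]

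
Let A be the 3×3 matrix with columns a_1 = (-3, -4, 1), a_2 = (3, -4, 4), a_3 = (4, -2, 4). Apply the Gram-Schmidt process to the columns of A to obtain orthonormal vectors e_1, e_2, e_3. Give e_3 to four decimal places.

e_3 = (-0.3904, 0.4880, 0.7807)

a_1 = (-3, -4, 1); ‖a_1‖ = 5.0990, so e_1 = (-0.5883, -0.7845, 0.1961).
e_1·a_2 = (-0.5883)·3 + (-0.7845)·(-4) + 0.1961·4 = 2.1573.
u_2 = a_2 − 2.1573·e_1 = (4.2692, -2.3077, 3.5769).
‖u_2‖ = 6.0288, so e_2 = (0.7081, -0.3828, 0.5933).
e_1·a_3 = (-0.5883)·4 + (-0.7845)·(-2) + 0.1961·4 = 0.0000; e_2·a_3 = 0.7081·4 + (-0.3828)·(-2) + 0.5933·4 = 5.9714.
u_3 = a_3 + 0.0000·e_1 − 5.9714·e_2 = (-0.2286, 0.2857, 0.4571).
‖u_3‖ = 0.5855, so e_3 = (-0.3904, 0.4880, 0.7807).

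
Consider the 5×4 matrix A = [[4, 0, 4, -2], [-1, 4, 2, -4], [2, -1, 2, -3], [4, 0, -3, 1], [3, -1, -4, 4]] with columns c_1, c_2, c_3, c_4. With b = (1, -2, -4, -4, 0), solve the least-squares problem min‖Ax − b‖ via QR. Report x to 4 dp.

c_1 = (4, -1, 2, 4, 3); ‖c_1‖ = 6.7823, so e_1 = (0.5898, -0.1474, 0.2949, 0.5898, 0.4423).
e_1·c_2 = 0.5898·0 + (-0.1474)·4 + 0.2949·(-1) + 0.5898·0 + 0.4423·(-1) = -1.3270.
u_2 = c_2 + 1.3270·e_1 = (0.7826, 3.8043, -0.6087, 0.7826, -0.4130).
‖u_2‖ = 4.0298, so e_2 = (0.1942, 0.9441, -0.1510, 0.1942, -0.1025).
e_1·c_3 = 0.5898·4 + (-0.1474)·2 + 0.2949·2 + 0.5898·(-3) + 0.4423·(-4) = -0.8847; e_2·c_3 = 0.1942·4 + 0.9441·2 + (-0.1510)·2 + 0.1942·(-3) + (-0.1025)·(-4) = 2.1902.
u_3 = c_3 + 0.8847·e_1 − 2.1902·e_2 = (4.0964, -0.1981, 2.5917, -2.9036, -3.3842).
‖u_3‖ = 6.5894, so e_3 = (0.6217, -0.0301, 0.3933, -0.4406, -0.5136).
e_1·c_4 = 0.5898·(-2) + (-0.1474)·(-4) + 0.2949·(-3) + 0.5898·1 + 0.4423·4 = 0.8847; e_2·c_4 = 0.1942·(-2) + 0.9441·(-4) + (-0.1510)·(-3) + 0.1942·1 + (-0.1025)·4 = -3.9273; e_3·c_4 = 0.6217·(-2) + (-0.0301)·(-4) + 0.3933·(-3) + (-0.4406)·1 + (-0.5136)·4 = -4.7980.
u_4 = c_4 − 0.8847·e_1 + 3.9273·e_2 + 4.7980·e_3 = (1.2237, -0.3062, -1.9670, -0.8733, 0.7420).
‖u_4‖ = 2.6026, so e_4 = (0.4702, -0.1177, -0.7558, -0.3355, 0.2851).
Qᵀb = (-2.6540, -1.8665, 0.8711, 5.0708).
Back-substitute: x_4 = 5.0708/2.6026 = 1.9484.
x_3 = (0.8711 + 4.7980·1.9484)/6.5894 = 1.5509.
x_2 = (-1.8665 − 2.1902·1.5509 + 3.9273·1.9484)/4.0298 = 0.5927.
x_1 = (-2.6540 + 1.3270·0.5927 + 0.8847·1.5509 − 0.8847·1.9484)/6.7823 = -0.3272.

x = (-0.3272, 0.5927, 1.5509, 1.9484)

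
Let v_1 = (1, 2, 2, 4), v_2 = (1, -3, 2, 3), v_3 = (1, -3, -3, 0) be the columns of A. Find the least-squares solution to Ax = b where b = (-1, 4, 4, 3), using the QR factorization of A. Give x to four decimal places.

x = (0.6547, 0.0246, -0.9419)

v_1 = (1, 2, 2, 4); ‖v_1‖ = 5.0000, so e_1 = (0.2000, 0.4000, 0.4000, 0.8000).
e_1·v_2 = 0.2000·1 + 0.4000·(-3) + 0.4000·2 + 0.8000·3 = 2.2000.
u_2 = v_2 − 2.2000·e_1 = (0.5600, -3.8800, 1.1200, 1.2400).
‖u_2‖ = 4.2615, so e_2 = (0.1314, -0.9105, 0.2628, 0.2910).
e_1·v_3 = 0.2000·1 + 0.4000·(-3) + 0.4000·(-3) + 0.8000·0 = -2.2000; e_2·v_3 = 0.1314·1 + (-0.9105)·(-3) + 0.2628·(-3) + 0.2910·0 = 2.0744.
u_3 = v_3 + 2.2000·e_1 − 2.0744·e_2 = (1.1674, -0.2313, -2.6652, 1.1564).
‖u_3‖ = 3.1396, so e_3 = (0.3718, -0.0737, -0.8489, 0.3683).
Qᵀb = (5.4000, -1.8491, -2.9571).
Back-substitute: x_3 = -2.9571/3.1396 = -0.9419.
x_2 = (-1.8491 − 2.0744·(-0.9419))/4.2615 = 0.0246.
x_1 = (5.4000 − 2.2000·0.0246 + 2.2000·(-0.9419))/5.0000 = 0.6547.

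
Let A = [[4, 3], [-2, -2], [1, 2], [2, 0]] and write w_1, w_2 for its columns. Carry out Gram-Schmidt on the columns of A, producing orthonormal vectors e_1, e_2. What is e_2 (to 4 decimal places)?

e_2 = (0.0597, -0.2786, 0.6368, -0.7164)

e_1 = w_1/‖w_1‖ = (4, -2, 1, 2)/5.0000 = (0.8000, -0.4000, 0.2000, 0.4000).
r_{12} = e_1·w_2 = 3.6000.
u_2 = w_2 − 3.6000·e_1 = (0.1200, -0.5600, 1.2800, -1.4400).
‖u_2‖ = 2.0100, so e_2 = (0.0597, -0.2786, 0.6368, -0.7164).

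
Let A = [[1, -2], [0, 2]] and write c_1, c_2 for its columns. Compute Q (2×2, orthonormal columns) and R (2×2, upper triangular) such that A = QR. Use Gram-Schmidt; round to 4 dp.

Q = [[1.0000, 0.0000], [0.0000, 1.0000]], R = [[1.0000, -2.0000], [0.0000, 2.0000]]

c_1 = (1, 0); ‖c_1‖ = 1.0000, so q_1 = (1.0000, 0.0000).
q_1·c_2 = 1.0000·(-2) + 0.0000·2 = -2.0000.
u_2 = c_2 + 2.0000·q_1 = (0.0000, 2.0000).
‖u_2‖ = 2.0000, so q_2 = (0.0000, 1.0000).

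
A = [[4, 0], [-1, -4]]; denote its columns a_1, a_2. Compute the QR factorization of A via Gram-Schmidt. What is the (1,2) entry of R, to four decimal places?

r_{12} = 0.9701

q_1 = a_1/‖a_1‖ = (4, -1)/4.1231 = (0.9701, -0.2425).
r_{12} = q_1·a_2 = 0.9701.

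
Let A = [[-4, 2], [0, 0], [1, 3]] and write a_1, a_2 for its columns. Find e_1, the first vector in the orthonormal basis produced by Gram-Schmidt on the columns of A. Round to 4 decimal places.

a_1 = (-4, 0, 1); ‖a_1‖ = 4.1231, so e_1 = (-0.9701, 0.0000, 0.2425).

e_1 = (-0.9701, 0.0000, 0.2425)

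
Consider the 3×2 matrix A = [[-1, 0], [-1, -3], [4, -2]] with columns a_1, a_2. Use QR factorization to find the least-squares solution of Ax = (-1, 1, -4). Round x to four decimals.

q_1 = a_1/‖a_1‖ = (-1, -1, 4)/4.2426 = (-0.2357, -0.2357, 0.9428).
r_{12} = q_1·a_2 = -1.1785.
u_2 = a_2 + 1.1785·q_1 = (-0.2778, -3.2778, -0.8889).
‖u_2‖ = 3.4075, so q_2 = (-0.0815, -0.9619, -0.2609).
Qᵀb = (-3.7712, 0.1630).
Back-substitute: x_2 = 0.1630/3.4075 = 0.0478.
x_1 = (-3.7712 + 1.1785·0.0478)/4.2426 = -0.8756.

x = (-0.8756, 0.0478)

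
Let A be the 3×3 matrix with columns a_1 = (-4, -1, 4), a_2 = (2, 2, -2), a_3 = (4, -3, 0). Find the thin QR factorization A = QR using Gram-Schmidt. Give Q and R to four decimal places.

a_1 = (-4, -1, 4); ‖a_1‖ = 5.7446, so e_1 = (-0.6963, -0.1741, 0.6963).
e_1·a_2 = (-0.6963)·2 + (-0.1741)·2 + 0.6963·(-2) = -3.1334.
u_2 = a_2 + 3.1334·e_1 = (-0.1818, 1.4545, 0.1818).
‖u_2‖ = 1.4771, so e_2 = (-0.1231, 0.9847, 0.1231).
e_1·a_3 = (-0.6963)·4 + (-0.1741)·(-3) + 0.6963·0 = -2.2630; e_2·a_3 = (-0.1231)·4 + 0.9847·(-3) + 0.1231·0 = -3.4466.
u_3 = a_3 + 2.2630·e_1 + 3.4466·e_2 = (2.0000, 0.0000, 2.0000).
‖u_3‖ = 2.8284, so e_3 = (0.7071, 0.0000, 0.7071).

Q = [[-0.6963, -0.1231, 0.7071], [-0.1741, 0.9847, 0.0000], [0.6963, 0.1231, 0.7071]], R = [[5.7446, -3.1334, -2.2630], [0.0000, 1.4771, -3.4466], [0.0000, 0.0000, 2.8284]]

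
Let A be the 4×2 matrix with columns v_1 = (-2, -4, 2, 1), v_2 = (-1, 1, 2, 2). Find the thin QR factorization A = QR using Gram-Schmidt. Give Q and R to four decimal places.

v_1 = (-2, -4, 2, 1); ‖v_1‖ = 5.0000, so q_1 = (-0.4000, -0.8000, 0.4000, 0.2000).
q_1·v_2 = (-0.4000)·(-1) + (-0.8000)·1 + 0.4000·2 + 0.2000·2 = 0.8000.
u_2 = v_2 − 0.8000·q_1 = (-0.6800, 1.6400, 1.6800, 1.8400).
‖u_2‖ = 3.0594, so q_2 = (-0.2223, 0.5361, 0.5491, 0.6014).

Q = [[-0.4000, -0.2223], [-0.8000, 0.5361], [0.4000, 0.5491], [0.2000, 0.6014]], R = [[5.0000, 0.8000], [0.0000, 3.0594]]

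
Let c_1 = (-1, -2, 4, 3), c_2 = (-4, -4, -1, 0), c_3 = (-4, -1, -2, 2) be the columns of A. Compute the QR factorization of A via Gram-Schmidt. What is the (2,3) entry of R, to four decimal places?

r_{23} = 3.7678

c_1 = (-1, -2, 4, 3); ‖c_1‖ = 5.4772, so q_1 = (-0.1826, -0.3651, 0.7303, 0.5477).
q_1·c_2 = (-0.1826)·(-4) + (-0.3651)·(-4) + 0.7303·(-1) + 0.5477·0 = 1.4606.
u_2 = c_2 − 1.4606·q_1 = (-3.7333, -3.4667, -2.0667, -0.8000).
‖u_2‖ = 5.5558, so q_2 = (-0.6720, -0.6240, -0.3720, -0.1440).
r_{23} = q_2·c_3 = 3.7678.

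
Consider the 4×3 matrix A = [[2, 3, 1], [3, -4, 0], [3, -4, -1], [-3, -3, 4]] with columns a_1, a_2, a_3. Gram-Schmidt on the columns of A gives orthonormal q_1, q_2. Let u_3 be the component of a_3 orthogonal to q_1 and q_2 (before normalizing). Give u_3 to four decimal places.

u_3 = (2.5017, 0.6787, -0.3213, 2.0252)

a_1 = (2, 3, 3, -3); ‖a_1‖ = 5.5678, so q_1 = (0.3592, 0.5388, 0.5388, -0.5388).
q_1·a_2 = 0.3592·3 + 0.5388·(-4) + 0.5388·(-4) + (-0.5388)·(-3) = -1.6164.
u_2 = a_2 + 1.6164·q_1 = (3.5806, -3.1290, -3.1290, -3.8710).
‖u_2‖ = 6.8838, so q_2 = (0.5202, -0.4545, -0.4545, -0.5623).
q_1·a_3 = 0.3592·1 + 0.5388·0 + 0.5388·(-1) + (-0.5388)·4 = -2.3349; q_2·a_3 = 0.5202·1 + (-0.4545)·0 + (-0.4545)·(-1) + (-0.5623)·4 = -1.2746.
u_3 = a_3 + 2.3349·q_1 + 1.2746·q_2 = (2.5017, 0.6787, -0.3213, 2.0252).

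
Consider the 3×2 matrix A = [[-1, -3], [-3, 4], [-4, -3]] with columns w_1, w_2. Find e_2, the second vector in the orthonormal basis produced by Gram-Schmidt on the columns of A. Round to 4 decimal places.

e_2 = (-0.4972, 0.7492, -0.4376)

w_1 = (-1, -3, -4); ‖w_1‖ = 5.0990, so e_1 = (-0.1961, -0.5883, -0.7845).
e_1·w_2 = (-0.1961)·(-3) + (-0.5883)·4 + (-0.7845)·(-3) = 0.5883.
u_2 = w_2 − 0.5883·e_1 = (-2.8846, 4.3462, -2.5385).
‖u_2‖ = 5.8012, so e_2 = (-0.4972, 0.7492, -0.4376).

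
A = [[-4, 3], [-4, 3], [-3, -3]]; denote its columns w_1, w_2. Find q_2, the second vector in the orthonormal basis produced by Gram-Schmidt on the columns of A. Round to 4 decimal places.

q_2 = (0.3313, 0.3313, -0.8835)

q_1 = w_1/‖w_1‖ = (-4, -4, -3)/6.4031 = (-0.6247, -0.6247, -0.4685).
r_{12} = q_1·w_2 = -2.3426.
u_2 = w_2 + 2.3426·q_1 = (1.5366, 1.5366, -4.0976).
‖u_2‖ = 4.6381, so q_2 = (0.3313, 0.3313, -0.8835).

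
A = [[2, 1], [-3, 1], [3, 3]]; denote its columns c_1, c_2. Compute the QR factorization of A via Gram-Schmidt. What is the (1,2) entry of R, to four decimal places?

c_1 = (2, -3, 3); ‖c_1‖ = 4.6904, so e_1 = (0.4264, -0.6396, 0.6396).
r_{12} = e_1·c_2 = 1.7056.

r_{12} = 1.7056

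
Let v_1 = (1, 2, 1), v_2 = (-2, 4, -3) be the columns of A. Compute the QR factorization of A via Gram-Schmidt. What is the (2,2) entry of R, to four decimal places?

v_1 = (1, 2, 1); ‖v_1‖ = 2.4495, so q_1 = (0.4082, 0.8165, 0.4082).
q_1·v_2 = 0.4082·(-2) + 0.8165·4 + 0.4082·(-3) = 1.2247.
u_2 = v_2 − 1.2247·q_1 = (-2.5000, 3.0000, -3.5000).
r_{22} = ‖u_2‖ = 5.2440.

r_{22} = 5.2440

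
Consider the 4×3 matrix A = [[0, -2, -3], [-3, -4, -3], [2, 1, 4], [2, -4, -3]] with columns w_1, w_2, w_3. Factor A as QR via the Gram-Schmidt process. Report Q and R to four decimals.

w_1 = (0, -3, 2, 2); ‖w_1‖ = 4.1231, so e_1 = (0.0000, -0.7276, 0.4851, 0.4851).
e_1·w_2 = 0.0000·(-2) + (-0.7276)·(-4) + 0.4851·1 + 0.4851·(-4) = 1.4552.
u_2 = w_2 − 1.4552·e_1 = (-2.0000, -2.9412, 0.2941, -4.7059).
‖u_2‖ = 5.9061, so e_2 = (-0.3386, -0.4980, 0.0498, -0.7968).
e_1·w_3 = 0.0000·(-3) + (-0.7276)·(-3) + 0.4851·4 + 0.4851·(-3) = 2.6679; e_2·w_3 = (-0.3386)·(-3) + (-0.4980)·(-3) + 0.0498·4 + (-0.7968)·(-3) = 5.0994.
u_3 = w_3 − 2.6679·e_1 − 5.0994·e_2 = (-1.2732, 1.4806, 2.4519, -0.2310).
‖u_3‖ = 3.1430, so e_3 = (-0.4051, 0.4711, 0.7801, -0.0735).

Q = [[0.0000, -0.3386, -0.4051], [-0.7276, -0.4980, 0.4711], [0.4851, 0.0498, 0.7801], [0.4851, -0.7968, -0.0735]], R = [[4.1231, 1.4552, 2.6679], [0.0000, 5.9061, 5.0994], [0.0000, 0.0000, 3.1430]]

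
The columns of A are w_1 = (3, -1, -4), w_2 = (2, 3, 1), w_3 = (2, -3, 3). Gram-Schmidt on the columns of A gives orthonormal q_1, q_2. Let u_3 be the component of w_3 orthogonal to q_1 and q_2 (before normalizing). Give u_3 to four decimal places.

u_3 = (2.6667, -2.6667, 2.6667)

w_1 = (3, -1, -4); ‖w_1‖ = 5.0990, so q_1 = (0.5883, -0.1961, -0.7845).
q_1·w_2 = 0.5883·2 + (-0.1961)·3 + (-0.7845)·1 = -0.1961.
u_2 = w_2 + 0.1961·q_1 = (2.1154, 2.9615, 0.8462).
‖u_2‖ = 3.7365, so q_2 = (0.5661, 0.7926, 0.2265).
q_1·w_3 = 0.5883·2 + (-0.1961)·(-3) + (-0.7845)·3 = -0.5883; q_2·w_3 = 0.5661·2 + 0.7926·(-3) + 0.2265·3 = -0.5661.
u_3 = w_3 + 0.5883·q_1 + 0.5661·q_2 = (2.6667, -2.6667, 2.6667).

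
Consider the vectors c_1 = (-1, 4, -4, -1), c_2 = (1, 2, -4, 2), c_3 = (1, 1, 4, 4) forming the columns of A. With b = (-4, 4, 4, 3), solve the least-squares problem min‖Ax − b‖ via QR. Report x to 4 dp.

x = (1.4423, -1.1772, 1.3716)

c_1 = (-1, 4, -4, -1); ‖c_1‖ = 5.8310, so e_1 = (-0.1715, 0.6860, -0.6860, -0.1715).
e_1·c_2 = (-0.1715)·1 + 0.6860·2 + (-0.6860)·(-4) + (-0.1715)·2 = 3.6015.
u_2 = c_2 − 3.6015·e_1 = (1.6176, -0.4706, -1.5294, 2.6176).
‖u_2‖ = 3.4683, so e_2 = (0.4664, -0.1357, -0.4410, 0.7547).
e_1·c_3 = (-0.1715)·1 + 0.6860·1 + (-0.6860)·4 + (-0.1715)·4 = -2.9155; e_2·c_3 = 0.4664·1 + (-0.1357)·1 + (-0.4410)·4 + 0.7547·4 = 1.5858.
u_3 = c_3 + 2.9155·e_1 − 1.5858·e_2 = (-0.2396, 3.2152, 2.6993, 2.3032).
‖u_3‖ = 4.7943, so e_3 = (-0.0500, 0.6706, 0.5630, 0.4804).
Qᵀb = (0.1715, -1.9080, 6.5757).
Back-substitute: x_3 = 6.5757/4.7943 = 1.3716.
x_2 = (-1.9080 − 1.5858·1.3716)/3.4683 = -1.1772.
x_1 = (0.1715 − 3.6015·(-1.1772) + 2.9155·1.3716)/5.8310 = 1.4423.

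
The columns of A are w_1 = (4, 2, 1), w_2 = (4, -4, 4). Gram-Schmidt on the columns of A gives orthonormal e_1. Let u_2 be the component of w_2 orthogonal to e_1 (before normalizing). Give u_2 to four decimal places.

u_2 = (1.7143, -5.1429, 3.4286)

w_1 = (4, 2, 1); ‖w_1‖ = 4.5826, so e_1 = (0.8729, 0.4364, 0.2182).
e_1·w_2 = 0.8729·4 + 0.4364·(-4) + 0.2182·4 = 2.6186.
u_2 = w_2 − 2.6186·e_1 = (1.7143, -5.1429, 3.4286).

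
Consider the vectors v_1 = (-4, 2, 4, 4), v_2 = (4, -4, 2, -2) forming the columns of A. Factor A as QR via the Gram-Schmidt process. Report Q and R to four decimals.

Q = [[-0.5547, 0.4005], [0.2774, -0.5721], [0.5547, 0.7152], [0.5547, -0.0286]], R = [[7.2111, -3.3282], [0.0000, 5.3780]]

e_1 = v_1/‖v_1‖ = (-4, 2, 4, 4)/7.2111 = (-0.5547, 0.2774, 0.5547, 0.5547).
r_{12} = e_1·v_2 = -3.3282.
u_2 = v_2 + 3.3282·e_1 = (2.1538, -3.0769, 3.8462, -0.1538).
‖u_2‖ = 5.3780, so e_2 = (0.4005, -0.5721, 0.7152, -0.0286).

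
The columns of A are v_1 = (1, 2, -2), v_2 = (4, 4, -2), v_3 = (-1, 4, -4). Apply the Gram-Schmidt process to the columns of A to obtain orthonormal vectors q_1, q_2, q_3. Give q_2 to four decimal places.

v_1 = (1, 2, -2); ‖v_1‖ = 3.0000, so q_1 = (0.3333, 0.6667, -0.6667).
q_1·v_2 = 0.3333·4 + 0.6667·4 + (-0.6667)·(-2) = 5.3333.
u_2 = v_2 − 5.3333·q_1 = (2.2222, 0.4444, 1.5556).
‖u_2‖ = 2.7487, so q_2 = (0.8085, 0.1617, 0.5659).

q_2 = (0.8085, 0.1617, 0.5659)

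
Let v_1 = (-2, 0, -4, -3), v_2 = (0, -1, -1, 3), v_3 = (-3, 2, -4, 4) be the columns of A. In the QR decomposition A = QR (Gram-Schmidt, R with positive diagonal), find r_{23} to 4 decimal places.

v_1 = (-2, 0, -4, -3); ‖v_1‖ = 5.3852, so q_1 = (-0.3714, 0.0000, -0.7428, -0.5571).
q_1·v_2 = (-0.3714)·0 + 0.0000·(-1) + (-0.7428)·(-1) + (-0.5571)·3 = -0.9285.
u_2 = v_2 + 0.9285·q_1 = (-0.3448, -1.0000, -1.6897, 2.4828).
‖u_2‖ = 3.1840, so q_2 = (-0.1083, -0.3141, -0.5307, 0.7798).
r_{23} = q_2·v_3 = 4.9385.

r_{23} = 4.9385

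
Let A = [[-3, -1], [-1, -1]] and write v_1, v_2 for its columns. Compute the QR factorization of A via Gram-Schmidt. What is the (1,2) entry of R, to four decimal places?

q_1 = v_1/‖v_1‖ = (-3, -1)/3.1623 = (-0.9487, -0.3162).
r_{12} = q_1·v_2 = 1.2649.

r_{12} = 1.2649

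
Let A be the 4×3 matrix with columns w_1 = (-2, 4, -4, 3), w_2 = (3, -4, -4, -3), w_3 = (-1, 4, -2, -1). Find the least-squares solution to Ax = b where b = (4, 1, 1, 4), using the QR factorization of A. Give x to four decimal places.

x = (0.4415, -0.1540, -0.7903)

w_1 = (-2, 4, -4, 3); ‖w_1‖ = 6.7082, so q_1 = (-0.2981, 0.5963, -0.5963, 0.4472).
q_1·w_2 = (-0.2981)·3 + 0.5963·(-4) + (-0.5963)·(-4) + 0.4472·(-3) = -2.2361.
u_2 = w_2 + 2.2361·q_1 = (2.3333, -2.6667, -5.3333, -2.0000).
‖u_2‖ = 6.7082, so q_2 = (0.3478, -0.3975, -0.7950, -0.2981).
q_1·w_3 = (-0.2981)·(-1) + 0.5963·4 + (-0.5963)·(-2) + 0.4472·(-1) = 3.4286; q_2·w_3 = 0.3478·(-1) + (-0.3975)·4 + (-0.7950)·(-2) + (-0.2981)·(-1) = -0.0497.
u_3 = w_3 − 3.4286·q_1 + 0.0497·q_2 = (0.0395, 1.9358, 0.0049, -2.5481).
‖u_3‖ = 3.2003, so q_3 = (0.0123, 0.6049, 0.0015, -0.7962).
Qᵀb = (0.5963, -0.9938, -2.5291).
Back-substitute: x_3 = -2.5291/3.2003 = -0.7903.
x_2 = (-0.9938 + 0.0497·(-0.7903))/6.7082 = -0.1540.
x_1 = (0.5963 + 2.2361·(-0.1540) − 3.4286·(-0.7903))/6.7082 = 0.4415.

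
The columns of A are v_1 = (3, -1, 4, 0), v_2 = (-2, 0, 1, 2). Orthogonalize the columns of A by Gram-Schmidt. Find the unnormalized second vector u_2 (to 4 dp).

u_2 = (-1.7692, -0.0769, 1.3077, 2.0000)

v_1 = (3, -1, 4, 0); ‖v_1‖ = 5.0990, so q_1 = (0.5883, -0.1961, 0.7845, 0.0000).
q_1·v_2 = 0.5883·(-2) + (-0.1961)·0 + 0.7845·1 + 0.0000·2 = -0.3922.
u_2 = v_2 + 0.3922·q_1 = (-1.7692, -0.0769, 1.3077, 2.0000).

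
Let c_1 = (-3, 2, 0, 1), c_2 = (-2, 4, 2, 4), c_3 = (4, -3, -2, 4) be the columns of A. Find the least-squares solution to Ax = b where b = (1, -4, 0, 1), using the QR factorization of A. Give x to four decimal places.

x = (0.1237, -0.3205, 0.4260)

c_1 = (-3, 2, 0, 1); ‖c_1‖ = 3.7417, so q_1 = (-0.8018, 0.5345, 0.0000, 0.2673).
q_1·c_2 = (-0.8018)·(-2) + 0.5345·4 + 0.0000·2 + 0.2673·4 = 4.8107.
u_2 = c_2 − 4.8107·q_1 = (1.8571, 1.4286, 2.0000, 2.7143).
‖u_2‖ = 4.1057, so q_2 = (0.4523, 0.3479, 0.4871, 0.6611).
q_1·c_3 = (-0.8018)·4 + 0.5345·(-3) + 0.0000·(-2) + 0.2673·4 = -3.7417; q_2·c_3 = 0.4523·4 + 0.3479·(-3) + 0.4871·(-2) + 0.6611·4 = 2.4356.
u_3 = c_3 + 3.7417·q_1 − 2.4356·q_2 = (-0.1017, -1.8475, -3.1864, 3.3898).
‖u_3‖ = 5.0068, so q_3 = (-0.0203, -0.3690, -0.6364, 0.6770).
Qᵀb = (-2.6726, -0.2784, 2.1327).
Back-substitute: x_3 = 2.1327/5.0068 = 0.4260.
x_2 = (-0.2784 − 2.4356·0.4260)/4.1057 = -0.3205.
x_1 = (-2.6726 − 4.8107·(-0.3205) + 3.7417·0.4260)/3.7417 = 0.1237.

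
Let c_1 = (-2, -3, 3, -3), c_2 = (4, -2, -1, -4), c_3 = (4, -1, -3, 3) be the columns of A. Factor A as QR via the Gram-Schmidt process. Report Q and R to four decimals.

e_1 = c_1/‖c_1‖ = (-2, -3, 3, -3)/5.5678 = (-0.3592, -0.5388, 0.5388, -0.5388).
r_{12} = e_1·c_2 = 1.2572.
u_2 = c_2 − 1.2572·e_1 = (4.4516, -1.3226, -1.6774, -3.3226).
‖u_2‖ = 5.9514, so e_2 = (0.7480, -0.2222, -0.2819, -0.5583).
r_{13} = e_1·c_3 = -4.1309; r_{23} = e_2·c_3 = 2.3849.
u_3 = c_3 + 4.1309·e_1 − 2.3849·e_2 = (0.7322, -2.6958, -0.1020, 2.1056).
‖u_3‖ = 3.4997, so e_3 = (0.2092, -0.7703, -0.0291, 0.6017).

Q = [[-0.3592, 0.7480, 0.2092], [-0.5388, -0.2222, -0.7703], [0.5388, -0.2819, -0.0291], [-0.5388, -0.5583, 0.6017]], R = [[5.5678, 1.2572, -4.1309], [0.0000, 5.9514, 2.3849], [0.0000, 0.0000, 3.4997]]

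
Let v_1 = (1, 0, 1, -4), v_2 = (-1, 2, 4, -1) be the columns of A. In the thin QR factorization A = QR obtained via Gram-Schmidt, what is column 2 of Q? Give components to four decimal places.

v_1 = (1, 0, 1, -4); ‖v_1‖ = 4.2426, so e_1 = (0.2357, 0.0000, 0.2357, -0.9428).
e_1·v_2 = 0.2357·(-1) + 0.0000·2 + 0.2357·4 + (-0.9428)·(-1) = 1.6499.
u_2 = v_2 − 1.6499·e_1 = (-1.3889, 2.0000, 3.6111, 0.5556).
‖u_2‖ = 4.3906, so e_2 = (-0.3163, 0.4555, 0.8225, 0.1265).

e_2 = (-0.3163, 0.4555, 0.8225, 0.1265)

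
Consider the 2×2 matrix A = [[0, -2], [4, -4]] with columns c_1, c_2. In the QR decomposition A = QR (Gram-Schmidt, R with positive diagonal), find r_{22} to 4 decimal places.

r_{22} = 2.0000

c_1 = (0, 4); ‖c_1‖ = 4.0000, so q_1 = (0.0000, 1.0000).
q_1·c_2 = 0.0000·(-2) + 1.0000·(-4) = -4.0000.
u_2 = c_2 + 4.0000·q_1 = (-2.0000, 0.0000).
r_{22} = ‖u_2‖ = 2.0000.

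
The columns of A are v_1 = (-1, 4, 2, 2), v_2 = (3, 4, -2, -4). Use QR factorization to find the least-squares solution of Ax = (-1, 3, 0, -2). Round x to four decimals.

x = (0.3452, 0.3701)

v_1 = (-1, 4, 2, 2); ‖v_1‖ = 5.0000, so e_1 = (-0.2000, 0.8000, 0.4000, 0.4000).
e_1·v_2 = (-0.2000)·3 + 0.8000·4 + 0.4000·(-2) + 0.4000·(-4) = 0.2000.
u_2 = v_2 − 0.2000·e_1 = (3.0400, 3.8400, -2.0800, -4.0800).
‖u_2‖ = 6.7052, so e_2 = (0.4534, 0.5727, -0.3102, -0.6085).
Qᵀb = (1.8000, 2.4816).
Back-substitute: x_2 = 2.4816/6.7052 = 0.3701.
x_1 = (1.8000 − 0.2000·0.3701)/5.0000 = 0.3452.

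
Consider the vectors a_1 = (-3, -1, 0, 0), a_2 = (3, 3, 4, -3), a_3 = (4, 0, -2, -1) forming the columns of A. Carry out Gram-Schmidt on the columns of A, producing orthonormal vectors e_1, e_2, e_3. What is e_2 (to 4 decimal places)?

e_2 = (-0.1122, 0.3366, 0.7480, -0.5610)

a_1 = (-3, -1, 0, 0); ‖a_1‖ = 3.1623, so e_1 = (-0.9487, -0.3162, 0.0000, 0.0000).
e_1·a_2 = (-0.9487)·3 + (-0.3162)·3 + 0.0000·4 + 0.0000·(-3) = -3.7947.
u_2 = a_2 + 3.7947·e_1 = (-0.6000, 1.8000, 4.0000, -3.0000).
‖u_2‖ = 5.3479, so e_2 = (-0.1122, 0.3366, 0.7480, -0.5610).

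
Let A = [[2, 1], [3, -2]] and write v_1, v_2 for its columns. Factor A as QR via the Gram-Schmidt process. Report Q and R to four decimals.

v_1 = (2, 3); ‖v_1‖ = 3.6056, so e_1 = (0.5547, 0.8321).
e_1·v_2 = 0.5547·1 + 0.8321·(-2) = -1.1094.
u_2 = v_2 + 1.1094·e_1 = (1.6154, -1.0769).
‖u_2‖ = 1.9415, so e_2 = (0.8321, -0.5547).

Q = [[0.5547, 0.8321], [0.8321, -0.5547]], R = [[3.6056, -1.1094], [0.0000, 1.9415]]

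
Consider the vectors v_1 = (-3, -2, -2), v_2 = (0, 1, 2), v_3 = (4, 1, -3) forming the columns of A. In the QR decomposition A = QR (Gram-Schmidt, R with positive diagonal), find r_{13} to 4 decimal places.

r_{13} = -1.9403

e_1 = v_1/‖v_1‖ = (-3, -2, -2)/4.1231 = (-0.7276, -0.4851, -0.4851).
r_{13} = e_1·v_3 = -1.9403.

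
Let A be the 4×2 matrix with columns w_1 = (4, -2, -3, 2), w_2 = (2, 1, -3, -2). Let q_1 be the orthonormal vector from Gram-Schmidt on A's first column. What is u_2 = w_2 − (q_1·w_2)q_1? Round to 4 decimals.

u_2 = (0.6667, 1.6667, -2.0000, -2.6667)

w_1 = (4, -2, -3, 2); ‖w_1‖ = 5.7446, so q_1 = (0.6963, -0.3482, -0.5222, 0.3482).
q_1·w_2 = 0.6963·2 + (-0.3482)·1 + (-0.5222)·(-3) + 0.3482·(-2) = 1.9149.
u_2 = w_2 − 1.9149·q_1 = (0.6667, 1.6667, -2.0000, -2.6667).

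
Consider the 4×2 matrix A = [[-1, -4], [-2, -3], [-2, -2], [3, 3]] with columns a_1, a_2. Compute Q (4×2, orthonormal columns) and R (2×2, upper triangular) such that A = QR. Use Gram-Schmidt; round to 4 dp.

Q = [[-0.2357, -0.9277], [-0.4714, -0.1515], [-0.4714, 0.1893], [0.7071, -0.2840]], R = [[4.2426, 5.4212], [0.0000, 2.9345]]

a_1 = (-1, -2, -2, 3); ‖a_1‖ = 4.2426, so e_1 = (-0.2357, -0.4714, -0.4714, 0.7071).
e_1·a_2 = (-0.2357)·(-4) + (-0.4714)·(-3) + (-0.4714)·(-2) + 0.7071·3 = 5.4212.
u_2 = a_2 − 5.4212·e_1 = (-2.7222, -0.4444, 0.5556, -0.8333).
‖u_2‖ = 2.9345, so e_2 = (-0.9277, -0.1515, 0.1893, -0.2840).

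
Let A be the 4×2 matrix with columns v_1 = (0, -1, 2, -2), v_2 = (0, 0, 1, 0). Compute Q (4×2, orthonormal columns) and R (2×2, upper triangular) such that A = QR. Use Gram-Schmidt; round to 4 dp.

Q = [[0.0000, 0.0000], [-0.3333, 0.2981], [0.6667, 0.7454], [-0.6667, 0.5963]], R = [[3.0000, 0.6667], [0.0000, 0.7454]]

v_1 = (0, -1, 2, -2); ‖v_1‖ = 3.0000, so q_1 = (0.0000, -0.3333, 0.6667, -0.6667).
q_1·v_2 = 0.0000·0 + (-0.3333)·0 + 0.6667·1 + (-0.6667)·0 = 0.6667.
u_2 = v_2 − 0.6667·q_1 = (0.0000, 0.2222, 0.5556, 0.4444).
‖u_2‖ = 0.7454, so q_2 = (0.0000, 0.2981, 0.7454, 0.5963).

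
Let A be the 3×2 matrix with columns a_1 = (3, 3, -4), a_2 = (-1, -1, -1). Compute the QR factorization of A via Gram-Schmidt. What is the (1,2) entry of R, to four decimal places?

r_{12} = -0.3430

a_1 = (3, 3, -4); ‖a_1‖ = 5.8310, so e_1 = (0.5145, 0.5145, -0.6860).
r_{12} = e_1·a_2 = -0.3430.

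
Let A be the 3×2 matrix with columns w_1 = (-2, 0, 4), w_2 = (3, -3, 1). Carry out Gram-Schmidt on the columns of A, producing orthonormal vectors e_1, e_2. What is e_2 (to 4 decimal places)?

e_1 = w_1/‖w_1‖ = (-2, 0, 4)/4.4721 = (-0.4472, 0.0000, 0.8944).
r_{12} = e_1·w_2 = -0.4472.
u_2 = w_2 + 0.4472·e_1 = (2.8000, -3.0000, 1.4000).
‖u_2‖ = 4.3359, so e_2 = (0.6458, -0.6919, 0.3229).

e_2 = (0.6458, -0.6919, 0.3229)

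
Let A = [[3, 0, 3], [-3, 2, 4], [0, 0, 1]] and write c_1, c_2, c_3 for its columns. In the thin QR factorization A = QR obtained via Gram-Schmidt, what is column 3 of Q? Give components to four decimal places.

c_1 = (3, -3, 0); ‖c_1‖ = 4.2426, so e_1 = (0.7071, -0.7071, 0.0000).
e_1·c_2 = 0.7071·0 + (-0.7071)·2 + 0.0000·0 = -1.4142.
u_2 = c_2 + 1.4142·e_1 = (1.0000, 1.0000, 0.0000).
‖u_2‖ = 1.4142, so e_2 = (0.7071, 0.7071, 0.0000).
e_1·c_3 = 0.7071·3 + (-0.7071)·4 + 0.0000·1 = -0.7071; e_2·c_3 = 0.7071·3 + 0.7071·4 + 0.0000·1 = 4.9497.
u_3 = c_3 + 0.7071·e_1 − 4.9497·e_2 = (0.0000, 0.0000, 1.0000).
‖u_3‖ = 1.0000, so e_3 = (0.0000, 0.0000, 1.0000).

e_3 = (0.0000, 0.0000, 1.0000)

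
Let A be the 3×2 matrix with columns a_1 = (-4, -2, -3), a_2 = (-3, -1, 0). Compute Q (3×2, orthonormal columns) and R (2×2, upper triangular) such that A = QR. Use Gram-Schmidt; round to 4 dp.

e_1 = a_1/‖a_1‖ = (-4, -2, -3)/5.3852 = (-0.7428, -0.3714, -0.5571).
r_{12} = e_1·a_2 = 2.5997.
u_2 = a_2 − 2.5997·e_1 = (-1.0690, -0.0345, 1.4483).
‖u_2‖ = 1.8004, so e_2 = (-0.5937, -0.0192, 0.8044).

Q = [[-0.7428, -0.5937], [-0.3714, -0.0192], [-0.5571, 0.8044]], R = [[5.3852, 2.5997], [0.0000, 1.8004]]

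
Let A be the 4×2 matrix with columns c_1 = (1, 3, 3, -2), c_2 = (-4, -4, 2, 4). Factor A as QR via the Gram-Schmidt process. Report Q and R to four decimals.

q_1 = c_1/‖c_1‖ = (1, 3, 3, -2)/4.7958 = (0.2085, 0.6255, 0.6255, -0.4170).
r_{12} = q_1·c_2 = -3.7533.
u_2 = c_2 + 3.7533·q_1 = (-3.2174, -1.6522, 4.3478, 2.4348).
‖u_2‖ = 6.1574, so q_2 = (-0.5225, -0.2683, 0.7061, 0.3954).

Q = [[0.2085, -0.5225], [0.6255, -0.2683], [0.6255, 0.7061], [-0.4170, 0.3954]], R = [[4.7958, -3.7533], [0.0000, 6.1574]]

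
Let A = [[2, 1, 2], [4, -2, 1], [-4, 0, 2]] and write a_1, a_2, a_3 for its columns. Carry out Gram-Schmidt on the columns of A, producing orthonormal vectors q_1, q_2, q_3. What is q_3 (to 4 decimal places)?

q_3 = (0.6667, 0.3333, 0.6667)

a_1 = (2, 4, -4); ‖a_1‖ = 6.0000, so q_1 = (0.3333, 0.6667, -0.6667).
q_1·a_2 = 0.3333·1 + 0.6667·(-2) + (-0.6667)·0 = -1.0000.
u_2 = a_2 + 1.0000·q_1 = (1.3333, -1.3333, -0.6667).
‖u_2‖ = 2.0000, so q_2 = (0.6667, -0.6667, -0.3333).
q_1·a_3 = 0.3333·2 + 0.6667·1 + (-0.6667)·2 = 0.0000; q_2·a_3 = 0.6667·2 + (-0.6667)·1 + (-0.3333)·2 = 0.0000.
u_3 = a_3 + 0.0000·q_1 + 0.0000·q_2 = (2.0000, 1.0000, 2.0000).
‖u_3‖ = 3.0000, so q_3 = (0.6667, 0.3333, 0.6667).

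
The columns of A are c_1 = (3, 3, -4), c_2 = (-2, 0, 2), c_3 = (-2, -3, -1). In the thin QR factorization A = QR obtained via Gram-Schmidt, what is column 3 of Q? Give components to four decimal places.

e_3 = (-0.6882, -0.2294, -0.6882)

c_1 = (3, 3, -4); ‖c_1‖ = 5.8310, so e_1 = (0.5145, 0.5145, -0.6860).
e_1·c_2 = 0.5145·(-2) + 0.5145·0 + (-0.6860)·2 = -2.4010.
u_2 = c_2 + 2.4010·e_1 = (-0.7647, 1.2353, 0.3529).
‖u_2‖ = 1.4951, so e_2 = (-0.5115, 0.8262, 0.2361).
e_1·c_3 = 0.5145·(-2) + 0.5145·(-3) + (-0.6860)·(-1) = -1.8865; e_2·c_3 = (-0.5115)·(-2) + 0.8262·(-3) + 0.2361·(-1) = -1.6918.
u_3 = c_3 + 1.8865·e_1 + 1.6918·e_2 = (-1.8947, -0.6316, -1.8947).
‖u_3‖ = 2.7530, so e_3 = (-0.6882, -0.2294, -0.6882).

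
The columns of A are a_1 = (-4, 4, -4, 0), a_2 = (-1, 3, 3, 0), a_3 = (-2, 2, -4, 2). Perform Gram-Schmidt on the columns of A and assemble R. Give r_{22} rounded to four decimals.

r_{22} = 4.3205

a_1 = (-4, 4, -4, 0); ‖a_1‖ = 6.9282, so e_1 = (-0.5774, 0.5774, -0.5774, 0.0000).
e_1·a_2 = (-0.5774)·(-1) + 0.5774·3 + (-0.5774)·3 + 0.0000·0 = 0.5774.
u_2 = a_2 − 0.5774·e_1 = (-0.6667, 2.6667, 3.3333, 0.0000).
r_{22} = ‖u_2‖ = 4.3205.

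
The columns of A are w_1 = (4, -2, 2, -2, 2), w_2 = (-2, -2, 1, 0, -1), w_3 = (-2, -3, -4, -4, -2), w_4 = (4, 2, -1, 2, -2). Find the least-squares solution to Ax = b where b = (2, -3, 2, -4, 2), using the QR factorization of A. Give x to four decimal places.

e_1 = w_1/‖w_1‖ = (4, -2, 2, -2, 2)/5.6569 = (0.7071, -0.3536, 0.3536, -0.3536, 0.3536).
r_{12} = e_1·w_2 = -0.7071.
u_2 = w_2 + 0.7071·e_1 = (-1.5000, -2.2500, 1.2500, -0.2500, -0.7500).
‖u_2‖ = 3.0822, so e_2 = (-0.4867, -0.7300, 0.4056, -0.0811, -0.2433).
r_{13} = e_1·w_3 = -1.0607; r_{23} = e_2·w_3 = 2.3522.
u_3 = w_3 + 1.0607·e_1 − 2.3522·e_2 = (-0.1053, -1.6579, -4.5789, -4.1842, -1.0526).
‖u_3‖ = 6.5071, so e_3 = (-0.0162, -0.2548, -0.7037, -0.6430, -0.1618).
r_{14} = e_1·w_4 = 0.3536; r_{24} = e_2·w_4 = -3.4878; r_{34} = e_3·w_4 = -0.8331.
u_4 = w_4 − 0.3536·e_1 + 3.4878·e_2 + 0.8331·e_3 = (2.0392, -0.6333, -0.2968, 1.3064, -3.1085).
‖u_4‖ = 4.0021, so e_4 = (0.5095, -0.1582, -0.0742, 0.3264, -0.7767).
Qᵀb = (5.3033, 1.8655, 1.5732, -1.5137).
Back-substitute: x_4 = -1.5137/4.0021 = -0.3782.
x_3 = (1.5732 + 0.8331·(-0.3782))/6.5071 = 0.1933.
x_2 = (1.8655 − 2.3522·0.1933 + 3.4878·(-0.3782))/3.0822 = 0.0297.
x_1 = (5.3033 + 0.7071·0.0297 + 1.0607·0.1933 − 0.3536·(-0.3782))/5.6569 = 1.0011.

x = (1.0011, 0.0297, 0.1933, -0.3782)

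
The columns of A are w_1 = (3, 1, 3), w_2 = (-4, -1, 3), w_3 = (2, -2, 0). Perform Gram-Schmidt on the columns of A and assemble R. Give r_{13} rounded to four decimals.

r_{13} = 0.9177

e_1 = w_1/‖w_1‖ = (3, 1, 3)/4.3589 = (0.6882, 0.2294, 0.6882).
r_{13} = e_1·w_3 = 0.9177.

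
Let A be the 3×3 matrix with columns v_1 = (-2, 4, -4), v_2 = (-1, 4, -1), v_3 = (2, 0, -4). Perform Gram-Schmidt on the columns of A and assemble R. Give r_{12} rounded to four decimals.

v_1 = (-2, 4, -4); ‖v_1‖ = 6.0000, so e_1 = (-0.3333, 0.6667, -0.6667).
r_{12} = e_1·v_2 = 3.6667.

r_{12} = 3.6667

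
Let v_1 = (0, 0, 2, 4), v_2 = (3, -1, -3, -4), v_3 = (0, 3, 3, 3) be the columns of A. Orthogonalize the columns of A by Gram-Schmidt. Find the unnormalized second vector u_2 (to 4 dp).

u_2 = (3.0000, -1.0000, -0.8000, 0.4000)

v_1 = (0, 0, 2, 4); ‖v_1‖ = 4.4721, so q_1 = (0.0000, 0.0000, 0.4472, 0.8944).
q_1·v_2 = 0.0000·3 + 0.0000·(-1) + 0.4472·(-3) + 0.8944·(-4) = -4.9193.
u_2 = v_2 + 4.9193·q_1 = (3.0000, -1.0000, -0.8000, 0.4000).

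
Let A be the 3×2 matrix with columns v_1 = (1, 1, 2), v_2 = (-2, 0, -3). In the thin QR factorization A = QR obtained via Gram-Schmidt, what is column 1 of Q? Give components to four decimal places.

q_1 = v_1/‖v_1‖ = (1, 1, 2)/2.4495 = (0.4082, 0.4082, 0.8165).

q_1 = (0.4082, 0.4082, 0.8165)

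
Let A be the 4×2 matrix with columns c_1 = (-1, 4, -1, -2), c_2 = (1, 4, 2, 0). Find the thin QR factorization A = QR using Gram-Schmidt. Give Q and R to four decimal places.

c_1 = (-1, 4, -1, -2); ‖c_1‖ = 4.6904, so q_1 = (-0.2132, 0.8528, -0.2132, -0.4264).
q_1·c_2 = (-0.2132)·1 + 0.8528·4 + (-0.2132)·2 + (-0.4264)·0 = 2.7716.
u_2 = c_2 − 2.7716·q_1 = (1.5909, 1.6364, 2.5909, 1.1818).
‖u_2‖ = 3.6494, so q_2 = (0.4359, 0.4484, 0.7100, 0.3238).

Q = [[-0.2132, 0.4359], [0.8528, 0.4484], [-0.2132, 0.7100], [-0.4264, 0.3238]], R = [[4.6904, 2.7716], [0.0000, 3.6494]]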